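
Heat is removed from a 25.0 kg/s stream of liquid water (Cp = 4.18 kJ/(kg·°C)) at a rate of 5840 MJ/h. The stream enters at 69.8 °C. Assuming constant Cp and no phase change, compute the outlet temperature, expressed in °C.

Q = 5840 MJ/h = 1622.2 kJ/s
ΔT = Q/(ṁ·Cp) = 1622.2/(25.0×4.18) = 15.524 K
T_out = 69.8 − 15.524 = 54.276 °C

T_out = 54.3 °C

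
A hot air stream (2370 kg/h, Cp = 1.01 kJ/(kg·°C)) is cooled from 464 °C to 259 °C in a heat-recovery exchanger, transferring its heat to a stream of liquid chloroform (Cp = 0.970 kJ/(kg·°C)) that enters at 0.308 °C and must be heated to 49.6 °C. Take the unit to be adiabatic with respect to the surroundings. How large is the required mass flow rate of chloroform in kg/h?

Heat released by hot stream: Q = 2370 × 1.01 × (464 − 259) = 490710 kJ/h
Energy balance on cold side (adiabatic exchanger): Q = ṁ_c·Cp_c·(T_c,out − T_c,in)
ṁ_c = 490710 / [0.970 × (49.6 − 0.308)] = 10263 kg/h

ṁ_c = 10300 kg/h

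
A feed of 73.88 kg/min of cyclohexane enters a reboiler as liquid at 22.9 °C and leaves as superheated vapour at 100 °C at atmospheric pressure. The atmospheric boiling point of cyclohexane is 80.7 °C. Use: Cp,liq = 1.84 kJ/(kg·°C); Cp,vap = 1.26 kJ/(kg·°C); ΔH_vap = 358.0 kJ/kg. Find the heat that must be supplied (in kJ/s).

liquid 22.9→80.7 °C: 106.35 kJ/kg
vaporisation at 80.7 °C: 358 kJ/kg
vapour 80.7→100 °C: 24.318 kJ/kg
Δh = 106.35 + 358 + 24.318 = 488.67 kJ/kg
Q = ṁ·Δh = 73.88 kg/min × 488.67 kJ/kg = 36103 kJ/min
|Q| = 601.72 kW

Q = 602 kJ/s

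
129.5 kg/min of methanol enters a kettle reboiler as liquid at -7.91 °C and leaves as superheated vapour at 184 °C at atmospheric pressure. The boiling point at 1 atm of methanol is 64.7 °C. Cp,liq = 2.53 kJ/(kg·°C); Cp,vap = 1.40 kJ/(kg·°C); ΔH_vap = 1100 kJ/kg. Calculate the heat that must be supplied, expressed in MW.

Q = 3.13 MW

liquid -7.91→64.7 °C: 183.7 kJ/kg
vaporisation at 64.7 °C: 1100 kJ/kg
vapour 64.7→184 °C: 167.02 kJ/kg
Δh = 183.7 + 1100 + 167.02 = 1450.7 kJ/kg
Q = ṁ·Δh = 129.5 kg/min × 1450.7 kJ/kg = 187870 kJ/min
|Q| = 3131.1 kW = 3.1311 MW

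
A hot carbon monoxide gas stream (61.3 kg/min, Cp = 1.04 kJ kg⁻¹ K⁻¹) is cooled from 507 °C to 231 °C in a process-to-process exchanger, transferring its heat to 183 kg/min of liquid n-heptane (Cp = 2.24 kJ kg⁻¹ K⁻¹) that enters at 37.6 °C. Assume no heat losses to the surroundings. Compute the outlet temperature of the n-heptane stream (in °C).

Heat released by hot stream: Q = 61.3 × 1.04 × (507 − 231) = 17596 kJ/min
Energy balance on cold side (adiabatic exchanger): Q = ṁ_c·Cp_c·(T_c,out − T_c,in)
T_c,out = 37.6 + 17596/(183 × 2.24) = 80.524 °C

T_c,out = 80.5 °C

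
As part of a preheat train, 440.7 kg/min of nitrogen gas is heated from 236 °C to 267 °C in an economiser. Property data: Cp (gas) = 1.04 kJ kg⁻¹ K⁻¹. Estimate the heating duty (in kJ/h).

Q = 852000 kJ/h

Q = ṁ·Cp·ΔT = 440.7 × 1.04 × (267 − 236) = 14208 kJ/min
Converting: 14208 / 60 s = 236.8 kW
Heating duty = 852490 kJ/h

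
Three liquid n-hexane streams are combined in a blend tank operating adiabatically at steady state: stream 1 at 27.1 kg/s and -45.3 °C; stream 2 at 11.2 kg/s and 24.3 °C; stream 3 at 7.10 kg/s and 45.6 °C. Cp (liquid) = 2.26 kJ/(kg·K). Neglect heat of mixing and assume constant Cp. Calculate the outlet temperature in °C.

T_out = -13.9 °C

Energy balance with Q = 0: Σ ṁᵢCp,ᵢ(T_out − Tᵢ) = 0
T_out = Σ ṁᵢCp,ᵢTᵢ / Σ ṁᵢCp,ᵢ
      = -1427.7 / 102.6 = -13.914 °C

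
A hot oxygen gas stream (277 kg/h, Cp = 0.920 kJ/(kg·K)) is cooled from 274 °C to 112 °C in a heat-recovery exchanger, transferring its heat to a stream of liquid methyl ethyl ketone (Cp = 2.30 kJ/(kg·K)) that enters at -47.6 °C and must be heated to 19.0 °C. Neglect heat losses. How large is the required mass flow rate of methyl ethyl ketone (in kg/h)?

ṁ_c = 270 kg/h

Heat released by hot stream: Q = 277 × 0.920 × (274 − 112) = 41284 kJ/h
Energy balance on cold side (adiabatic exchanger): Q = ṁ_c·Cp_c·(T_c,out − T_c,in)
ṁ_c = 41284 / [2.30 × (19.0 − -47.6)] = 269.51 kg/h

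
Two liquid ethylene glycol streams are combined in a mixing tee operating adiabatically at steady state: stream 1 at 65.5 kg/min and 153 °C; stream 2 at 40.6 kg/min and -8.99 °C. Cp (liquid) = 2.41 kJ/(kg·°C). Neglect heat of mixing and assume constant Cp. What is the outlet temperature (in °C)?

T_out = 91.0 °C

Adiabatic, steady state ⇒ Σ ṁᵢCp,ᵢ(T_out − Tᵢ) = 0
Σ ṁᵢCp,ᵢTᵢ = 65.5×2.41×153 + 40.6×2.41×-8.99 = 23272
Σ ṁᵢCp,ᵢ = 65.5×2.41 + 40.6×2.41 = 255.7
T_out = 23272 / 255.7 = 91.013 °C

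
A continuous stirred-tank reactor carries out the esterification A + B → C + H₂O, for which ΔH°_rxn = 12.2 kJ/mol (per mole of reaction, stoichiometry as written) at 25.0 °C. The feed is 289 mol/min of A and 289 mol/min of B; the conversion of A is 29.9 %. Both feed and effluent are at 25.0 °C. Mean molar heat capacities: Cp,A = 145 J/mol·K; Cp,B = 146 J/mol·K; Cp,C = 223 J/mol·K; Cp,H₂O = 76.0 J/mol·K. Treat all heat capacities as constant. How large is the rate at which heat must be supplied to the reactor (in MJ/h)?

Q_in = 63.3 MJ/h

Extent of reaction ξ = 0.299 × 289 = 86.411 mol/min
Reaction term: ξ·ΔH°_rxn = 86.411 × 12.2 = 1054.2 kJ/min
Q = ΔH = 1054.2 kJ/min = 17.57 kW
Heat supplied = 63.253 MJ/h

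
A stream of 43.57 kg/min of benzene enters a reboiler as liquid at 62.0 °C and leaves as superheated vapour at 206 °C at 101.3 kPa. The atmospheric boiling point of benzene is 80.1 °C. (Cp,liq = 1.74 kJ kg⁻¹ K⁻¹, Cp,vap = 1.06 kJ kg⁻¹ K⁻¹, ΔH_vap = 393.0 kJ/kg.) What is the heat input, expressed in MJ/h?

Q = 1460 MJ/h

liquid 62.0→80.1 °C: 31.494 kJ/kg
vaporisation at 80.1 °C: 393 kJ/kg
vapour 80.1→206 °C: 133.45 kJ/kg
Δh = 31.494 + 393 + 133.45 = 557.95 kJ/kg
Q = ṁ·Δh = 43.57 kg/min × 557.95 kJ/kg = 24310 kJ/min
|Q| = 405.16 kW = 1458.6 MJ/h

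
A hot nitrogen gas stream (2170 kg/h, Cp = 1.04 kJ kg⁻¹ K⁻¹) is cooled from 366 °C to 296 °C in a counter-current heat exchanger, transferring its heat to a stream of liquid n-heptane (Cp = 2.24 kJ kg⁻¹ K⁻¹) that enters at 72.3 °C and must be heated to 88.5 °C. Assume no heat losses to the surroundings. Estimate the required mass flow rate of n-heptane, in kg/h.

Heat released by hot stream: Q = 2170 × 1.04 × (366 − 296) = 157980 kJ/h
Energy balance on cold side (adiabatic exchanger): Q = ṁ_c·Cp_c·(T_c,out − T_c,in)
ṁ_c = 157980 / [2.24 × (88.5 − 72.3)] = 4353.4 kg/h

ṁ_c = 4350 kg/h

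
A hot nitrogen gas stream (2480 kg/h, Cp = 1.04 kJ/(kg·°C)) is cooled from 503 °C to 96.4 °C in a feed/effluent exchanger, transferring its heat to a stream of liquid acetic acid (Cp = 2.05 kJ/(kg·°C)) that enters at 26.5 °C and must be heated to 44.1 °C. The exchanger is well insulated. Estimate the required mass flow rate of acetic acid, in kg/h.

ṁ_c = 29100 kg/h

Heat released by hot stream: Q = 2480 × 1.04 × (503 − 96.4) = 1.0487e+06 kJ/h
Energy balance on cold side (adiabatic exchanger): Q = ṁ_c·Cp_c·(T_c,out − T_c,in)
ṁ_c = 1.0487e+06 / [2.05 × (44.1 − 26.5)] = 29066 kg/h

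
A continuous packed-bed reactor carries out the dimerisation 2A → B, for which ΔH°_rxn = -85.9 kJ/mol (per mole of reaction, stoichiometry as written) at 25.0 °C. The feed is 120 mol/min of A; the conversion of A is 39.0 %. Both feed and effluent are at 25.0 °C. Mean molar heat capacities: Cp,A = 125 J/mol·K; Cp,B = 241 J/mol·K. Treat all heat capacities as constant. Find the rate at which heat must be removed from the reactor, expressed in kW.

Q_out = 33.5 kW

Extent of reaction ξ = 0.390 × 120 / 2 = 23.4 mol/min
Reaction term: ξ·ΔH°_rxn = 23.4 × -85.9 = -2010.1 kJ/min
Q = ΔH = -2010.1 kJ/min = -33.501 kW
Heat removed = 33.501 kW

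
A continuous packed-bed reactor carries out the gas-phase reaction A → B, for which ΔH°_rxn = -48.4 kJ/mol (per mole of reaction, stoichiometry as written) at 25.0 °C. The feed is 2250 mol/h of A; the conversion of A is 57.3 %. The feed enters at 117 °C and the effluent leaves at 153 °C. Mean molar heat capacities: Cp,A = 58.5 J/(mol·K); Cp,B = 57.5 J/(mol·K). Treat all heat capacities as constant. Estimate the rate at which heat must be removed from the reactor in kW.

Extent of reaction ξ = 0.573 × 2250 = 1289.2 mol/h
Reaction term: ξ·ΔH°_rxn = 1289.2 × -48.4 = -62400 kJ/h
Sensible, feed 117→25 °C: -12110 kJ/h
Outlet flows (mol/h): A 960.75, B 1289.2
Sensible, products 25→153 °C: 16683 kJ/h
Q = ΔH = -57826 kJ/h = -16.063 kW
Heat removed = 16.063 kW

Q_out = 16.1 kW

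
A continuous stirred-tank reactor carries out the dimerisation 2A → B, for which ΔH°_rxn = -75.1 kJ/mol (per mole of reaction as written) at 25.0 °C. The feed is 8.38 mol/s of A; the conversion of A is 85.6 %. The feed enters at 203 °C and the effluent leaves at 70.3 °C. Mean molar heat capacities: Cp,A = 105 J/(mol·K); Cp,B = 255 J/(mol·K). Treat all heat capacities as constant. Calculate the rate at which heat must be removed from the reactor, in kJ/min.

Extent of reaction ξ = 0.856 × 8.38 / 2 = 3.5866 mol/s
Reaction term: ξ·ΔH°_rxn = 3.5866 × -75.1 = -269.36 kJ/s
Sensible, feed 203→25 °C: -156.62 kJ/s
Outlet flows (mol/s): A 1.2067, B 3.5866
Sensible, products 25→70.3 °C: 47.171 kJ/s
Q = ΔH = -378.81 kJ/s = -378.81 kW
Heat removed = 22728 kJ/min

Q_out = 22700 kJ/min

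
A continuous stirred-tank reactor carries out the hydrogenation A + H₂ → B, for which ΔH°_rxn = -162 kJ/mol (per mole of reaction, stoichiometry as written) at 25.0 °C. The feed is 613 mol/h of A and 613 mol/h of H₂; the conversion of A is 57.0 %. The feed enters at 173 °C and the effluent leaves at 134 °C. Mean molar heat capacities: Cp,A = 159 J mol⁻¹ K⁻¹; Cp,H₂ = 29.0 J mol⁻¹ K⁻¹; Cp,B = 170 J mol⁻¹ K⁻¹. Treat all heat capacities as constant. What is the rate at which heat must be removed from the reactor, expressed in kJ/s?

Extent of reaction ξ = 0.570 × 613 = 349.41 mol/h
Reaction term: ξ·ΔH°_rxn = 349.41 × -162 = -56604 kJ/h
Sensible, feed 173→25 °C: -17056 kJ/h
Outlet flows (mol/h): A 263.59, H₂ 263.59, B 349.41
Sensible, products 25→134 °C: 11876 kJ/h
Q = ΔH = -61784 kJ/h = -17.162 kW
Heat removed = 17.162 kJ/s

Q_out = 17.2 kJ/s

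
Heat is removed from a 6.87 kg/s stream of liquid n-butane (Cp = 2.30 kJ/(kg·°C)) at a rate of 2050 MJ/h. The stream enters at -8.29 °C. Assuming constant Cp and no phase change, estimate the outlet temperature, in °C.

T_out = -44.3 °C

Q = 2050 MJ/h = 569.44 kJ/s
ΔT = Q/(ṁ·Cp) = 569.44/(6.87×2.30) = 36.039 K
T_out = -8.29 − 36.039 = -44.329 °C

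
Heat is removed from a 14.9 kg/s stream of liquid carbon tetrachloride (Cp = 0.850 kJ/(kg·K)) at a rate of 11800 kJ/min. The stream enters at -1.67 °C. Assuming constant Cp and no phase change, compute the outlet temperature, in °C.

Q = 11800 kJ/min = 196.67 kJ/s
ΔT = Q/(ṁ·Cp) = 196.67/(14.9×0.850) = 15.528 K
T_out = -1.67 − 15.528 = -17.198 °C

T_out = -17.2 °C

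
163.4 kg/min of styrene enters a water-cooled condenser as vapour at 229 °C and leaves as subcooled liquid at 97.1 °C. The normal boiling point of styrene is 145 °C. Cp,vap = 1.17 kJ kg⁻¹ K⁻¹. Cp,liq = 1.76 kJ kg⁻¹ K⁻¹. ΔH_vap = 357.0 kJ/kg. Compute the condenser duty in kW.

vapour 229→145 °C: -98.28 kJ/kg
condensation at 145 °C: -357 kJ/kg
liquid 145→97.1 °C: -84.304 kJ/kg
Δh = -98.28 + -357 + -84.304 = -539.58 kJ/kg
Q = ṁ·Δh = 163.4 kg/min × -539.58 kJ/kg = -88168 kJ/min
|Q| = 1469.5 kW

Q_c = 1470 kW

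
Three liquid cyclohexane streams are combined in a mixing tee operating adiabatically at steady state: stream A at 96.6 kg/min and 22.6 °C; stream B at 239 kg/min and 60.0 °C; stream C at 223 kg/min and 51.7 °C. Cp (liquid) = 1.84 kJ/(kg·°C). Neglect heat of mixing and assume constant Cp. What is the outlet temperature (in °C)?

T_out = 50.2 °C

No heat crosses the boundary, so H_out = H_in.
T_out = Σ ṁᵢCp,ᵢTᵢ / Σ ṁᵢCp,ᵢ
      = 51616 / 1027.8 = 50.219 °C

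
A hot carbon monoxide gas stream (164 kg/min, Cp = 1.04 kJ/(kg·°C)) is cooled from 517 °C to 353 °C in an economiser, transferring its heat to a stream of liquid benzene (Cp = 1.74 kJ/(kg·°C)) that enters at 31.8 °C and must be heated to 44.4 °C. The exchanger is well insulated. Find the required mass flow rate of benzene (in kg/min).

Heat released by hot stream: Q = 164 × 1.04 × (517 − 353) = 27972 kJ/min
Energy balance on cold side (adiabatic exchanger): Q = ṁ_c·Cp_c·(T_c,out − T_c,in)
ṁ_c = 27972 / [1.74 × (44.4 − 31.8)] = 1275.9 kg/min

ṁ_c = 1280 kg/min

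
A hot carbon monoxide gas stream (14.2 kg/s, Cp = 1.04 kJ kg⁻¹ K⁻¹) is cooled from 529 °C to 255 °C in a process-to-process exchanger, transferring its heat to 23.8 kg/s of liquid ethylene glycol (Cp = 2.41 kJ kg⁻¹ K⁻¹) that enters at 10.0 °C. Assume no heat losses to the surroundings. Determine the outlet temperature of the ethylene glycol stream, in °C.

T_c,out = 80.5 °C

Heat released by hot stream: Q = 14.2 × 1.04 × (529 − 255) = 4046.4 kJ/s
Energy balance on cold side (adiabatic exchanger): Q = ṁ_c·Cp_c·(T_c,out − T_c,in)
T_c,out = 10.0 + 4046.4/(23.8 × 2.41) = 80.547 °C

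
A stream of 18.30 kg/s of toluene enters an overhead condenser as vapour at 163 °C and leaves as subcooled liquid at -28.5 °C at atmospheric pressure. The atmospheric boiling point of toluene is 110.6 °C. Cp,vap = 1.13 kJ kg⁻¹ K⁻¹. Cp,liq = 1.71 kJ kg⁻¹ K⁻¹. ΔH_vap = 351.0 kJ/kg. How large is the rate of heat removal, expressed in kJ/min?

vapour 163→110.6 °C: -59.212 kJ/kg
condensation at 110.6 °C: -351 kJ/kg
liquid 110.6→-28.5 °C: -237.86 kJ/kg
Δh = -59.212 + -351 + -237.86 = -648.07 kJ/kg
Q = ṁ·Δh = 18.30 kg/s × -648.07 kJ/kg = -11860 kJ/s
|Q| = 11860 kW = 711580 kJ/min

Q_c = 712000 kJ/min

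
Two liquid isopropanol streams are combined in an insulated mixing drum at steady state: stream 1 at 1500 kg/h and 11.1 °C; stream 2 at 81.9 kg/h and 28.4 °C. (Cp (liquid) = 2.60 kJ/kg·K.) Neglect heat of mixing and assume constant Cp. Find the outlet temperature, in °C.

Adiabatic, steady state ⇒ Σ ṁᵢCp,ᵢ(T_out − Tᵢ) = 0
T_out = Σ ṁᵢCp,ᵢTᵢ / Σ ṁᵢCp,ᵢ
      = 49337 / 4112.9 = 11.996 °C

T_out = 12.0 °C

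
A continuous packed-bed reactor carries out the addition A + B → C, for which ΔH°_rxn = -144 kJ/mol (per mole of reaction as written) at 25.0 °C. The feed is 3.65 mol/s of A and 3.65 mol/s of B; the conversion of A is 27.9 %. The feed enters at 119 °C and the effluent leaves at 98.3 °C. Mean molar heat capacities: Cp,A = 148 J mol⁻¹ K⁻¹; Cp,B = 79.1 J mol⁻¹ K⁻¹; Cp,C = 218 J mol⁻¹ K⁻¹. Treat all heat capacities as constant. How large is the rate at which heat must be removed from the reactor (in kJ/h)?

Extent of reaction ξ = 0.279 × 3.65 = 1.0184 mol/s
Reaction term: ξ·ΔH°_rxn = 1.0184 × -144 = -146.64 kJ/s
Sensible, feed 119→25 °C: -77.918 kJ/s
Outlet flows (mol/s): A 2.6316, B 2.6316, C 1.0184
Sensible, products 25→98.3 °C: 60.08 kJ/s
Q = ΔH = -164.48 kJ/s = -164.48 kW
Heat removed = 592130 kJ/h

Q_out = 592000 kJ/h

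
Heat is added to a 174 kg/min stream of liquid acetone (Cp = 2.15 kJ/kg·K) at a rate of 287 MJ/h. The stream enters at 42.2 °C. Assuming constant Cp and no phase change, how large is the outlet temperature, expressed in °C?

Q = 287 MJ/h = 4783.3 kJ/min
ΔT = Q/(ṁ·Cp) = 4783.3/(174×2.15) = 12.786 K
T_out = 42.2 + 12.786 = 54.986 °C

T_out = 55.0 °C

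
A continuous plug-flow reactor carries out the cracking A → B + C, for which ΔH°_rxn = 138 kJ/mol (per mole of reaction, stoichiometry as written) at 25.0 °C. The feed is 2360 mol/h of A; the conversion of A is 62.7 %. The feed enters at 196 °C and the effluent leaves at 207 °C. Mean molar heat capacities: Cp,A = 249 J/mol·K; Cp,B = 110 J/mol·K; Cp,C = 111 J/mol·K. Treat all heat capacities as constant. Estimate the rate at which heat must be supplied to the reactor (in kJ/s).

Extent of reaction ξ = 0.627 × 2360 = 1479.7 mol/h
Reaction term: ξ·ΔH°_rxn = 1479.7 × 138 = 204200 kJ/h
Sensible, feed 196→25 °C: -100490 kJ/h
Outlet flows (mol/h): A 880.28, B 1479.7, C 1479.7
Sensible, products 25→207 °C: 99410 kJ/h
Q = ΔH = 203120 kJ/h = 56.424 kW
Heat supplied = 56.424 kJ/s

Q_in = 56.4 kJ/s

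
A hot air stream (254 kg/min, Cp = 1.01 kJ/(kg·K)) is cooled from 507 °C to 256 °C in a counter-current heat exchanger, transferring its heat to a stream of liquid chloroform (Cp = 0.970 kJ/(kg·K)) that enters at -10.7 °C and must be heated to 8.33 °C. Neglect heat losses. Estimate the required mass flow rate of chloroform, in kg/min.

Heat released by hot stream: Q = 254 × 1.01 × (507 − 256) = 64392 kJ/min
Energy balance on cold side (adiabatic exchanger): Q = ṁ_c·Cp_c·(T_c,out − T_c,in)
ṁ_c = 64392 / [0.970 × (8.33 − -10.7)] = 3488.3 kg/min

ṁ_c = 3490 kg/min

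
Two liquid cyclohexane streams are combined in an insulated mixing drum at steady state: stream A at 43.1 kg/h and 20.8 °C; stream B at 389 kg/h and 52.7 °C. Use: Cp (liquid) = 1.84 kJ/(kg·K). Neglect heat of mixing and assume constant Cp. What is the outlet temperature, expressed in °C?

T_out = 49.5 °C

Energy balance with Q = 0: Σ ṁᵢCp,ᵢ(T_out − Tᵢ) = 0
T_out = Σ ṁᵢCp,ᵢTᵢ / Σ ṁᵢCp,ᵢ
      = 39370 / 795.06 = 49.518 °C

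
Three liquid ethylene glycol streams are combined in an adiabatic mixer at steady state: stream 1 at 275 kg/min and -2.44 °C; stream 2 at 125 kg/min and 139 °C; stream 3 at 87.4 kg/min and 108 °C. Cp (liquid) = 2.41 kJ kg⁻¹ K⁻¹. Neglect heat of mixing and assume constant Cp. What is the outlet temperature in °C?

Energy balance with Q = 0: Σ ṁᵢCp,ᵢ(T_out − Tᵢ) = 0
T_out = Σ ṁᵢCp,ᵢTᵢ / Σ ṁᵢCp,ᵢ
      = 63005 / 1174.6 = 53.638 °C

T_out = 53.6 °C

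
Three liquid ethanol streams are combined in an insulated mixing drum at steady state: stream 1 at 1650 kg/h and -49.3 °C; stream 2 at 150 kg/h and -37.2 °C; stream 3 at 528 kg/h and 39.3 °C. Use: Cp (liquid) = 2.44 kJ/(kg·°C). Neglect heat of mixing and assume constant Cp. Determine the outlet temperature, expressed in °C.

Energy balance with Q = 0: Σ ṁᵢCp,ᵢ(T_out − Tᵢ) = 0
T_out = Σ ṁᵢCp,ᵢTᵢ / Σ ṁᵢCp,ᵢ
      = -161470 / 5680.3 = -28.426 °C

T_out = -28.4 °C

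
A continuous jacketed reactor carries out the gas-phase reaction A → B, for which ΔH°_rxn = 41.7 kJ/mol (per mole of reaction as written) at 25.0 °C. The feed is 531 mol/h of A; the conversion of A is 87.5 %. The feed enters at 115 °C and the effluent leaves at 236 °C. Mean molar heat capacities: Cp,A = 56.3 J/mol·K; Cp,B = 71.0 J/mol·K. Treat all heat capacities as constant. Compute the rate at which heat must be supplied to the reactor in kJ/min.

Q_in = 407 kJ/min

Extent of reaction ξ = 0.875 × 531 = 464.62 mol/h
Reaction term: ξ·ΔH°_rxn = 464.62 × 41.7 = 19375 kJ/h
Sensible, feed 115→25 °C: -2690.6 kJ/h
Outlet flows (mol/h): A 66.375, B 464.62
Sensible, products 25→236 °C: 7749 kJ/h
Q = ΔH = 24433 kJ/h = 6.787 kW
Heat supplied = 407.22 kJ/min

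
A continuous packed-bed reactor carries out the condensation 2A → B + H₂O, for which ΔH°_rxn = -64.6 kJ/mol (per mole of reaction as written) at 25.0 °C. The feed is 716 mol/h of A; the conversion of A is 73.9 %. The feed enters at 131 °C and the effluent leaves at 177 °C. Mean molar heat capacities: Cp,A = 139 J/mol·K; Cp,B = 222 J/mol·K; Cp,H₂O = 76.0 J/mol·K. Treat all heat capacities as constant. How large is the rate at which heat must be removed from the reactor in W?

Q_out = 3250 W

Extent of reaction ξ = 0.739 × 716 / 2 = 264.56 mol/h
Reaction term: ξ·ΔH°_rxn = 264.56 × -64.6 = -17091 kJ/h
Sensible, feed 131→25 °C: -10550 kJ/h
Outlet flows (mol/h): A 186.88, B 264.56, H₂O 264.56
Sensible, products 25→177 °C: 15932 kJ/h
Q = ΔH = -11708 kJ/h = -3.2523 kW
Heat removed = 3252.3 W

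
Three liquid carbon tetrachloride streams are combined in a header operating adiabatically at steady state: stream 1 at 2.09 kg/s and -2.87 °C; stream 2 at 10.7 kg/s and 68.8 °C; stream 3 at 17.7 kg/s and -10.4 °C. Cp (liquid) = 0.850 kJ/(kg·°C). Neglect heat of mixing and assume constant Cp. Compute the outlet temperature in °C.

T_out = 17.9 °C

Adiabatic, steady state ⇒ Σ ṁᵢCp,ᵢ(T_out − Tᵢ) = 0
T_out = Σ ṁᵢCp,ᵢTᵢ / Σ ṁᵢCp,ᵢ
      = 464.17 / 25.916 = 17.91 °C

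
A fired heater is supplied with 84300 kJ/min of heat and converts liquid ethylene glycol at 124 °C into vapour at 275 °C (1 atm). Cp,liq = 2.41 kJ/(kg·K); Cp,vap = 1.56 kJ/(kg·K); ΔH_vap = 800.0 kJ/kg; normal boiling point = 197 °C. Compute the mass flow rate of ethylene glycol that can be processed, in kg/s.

ṁ = 1.28 kg/s

Δh = 2.41×(197−124) + 800.0 + 1.56×(275−197) = 1097.6 kJ/kg
Q = 84300 kJ/min = 1405 kJ/s = 1405 kJ/s
ṁ = Q/Δh = 1405 / 1097.6 = 1.2801 kg/s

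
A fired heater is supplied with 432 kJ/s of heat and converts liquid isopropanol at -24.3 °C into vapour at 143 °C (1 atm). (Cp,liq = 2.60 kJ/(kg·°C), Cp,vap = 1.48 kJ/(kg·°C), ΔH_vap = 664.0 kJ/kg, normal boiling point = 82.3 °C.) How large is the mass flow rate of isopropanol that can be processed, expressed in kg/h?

ṁ = 1510 kg/h

Δh = 2.60×(82.3−-24.3) + 664.0 + 1.48×(143−82.3) = 1031 kJ/kg
Q = 432 kJ/s = 432 kJ/s = 1.5552e+06 kJ/h
ṁ = Q/Δh = 1.5552e+06 / 1031 = 1508.4 kg/h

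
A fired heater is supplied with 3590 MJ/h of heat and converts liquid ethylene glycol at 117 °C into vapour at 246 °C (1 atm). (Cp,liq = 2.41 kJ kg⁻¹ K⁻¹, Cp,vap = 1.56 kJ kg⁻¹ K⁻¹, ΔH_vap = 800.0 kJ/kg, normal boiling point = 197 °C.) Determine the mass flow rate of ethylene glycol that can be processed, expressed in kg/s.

Δh = 2.41×(197−117) + 800.0 + 1.56×(246−197) = 1069.2 kJ/kg
Q = 3590 MJ/h = 997.22 kJ/s = 997.22 kJ/s
ṁ = Q/Δh = 997.22 / 1069.2 = 0.93265 kg/s

ṁ = 0.933 kg/s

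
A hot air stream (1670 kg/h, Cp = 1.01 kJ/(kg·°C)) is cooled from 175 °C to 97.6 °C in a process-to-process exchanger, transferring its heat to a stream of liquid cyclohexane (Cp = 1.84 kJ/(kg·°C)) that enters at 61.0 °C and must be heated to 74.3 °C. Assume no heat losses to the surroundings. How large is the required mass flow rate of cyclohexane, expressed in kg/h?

Heat released by hot stream: Q = 1670 × 1.01 × (175 − 97.6) = 130550 kJ/h
Energy balance on cold side (adiabatic exchanger): Q = ṁ_c·Cp_c·(T_c,out − T_c,in)
ṁ_c = 130550 / [1.84 × (74.3 − 61.0)] = 5334.7 kg/h

ṁ_c = 5330 kg/h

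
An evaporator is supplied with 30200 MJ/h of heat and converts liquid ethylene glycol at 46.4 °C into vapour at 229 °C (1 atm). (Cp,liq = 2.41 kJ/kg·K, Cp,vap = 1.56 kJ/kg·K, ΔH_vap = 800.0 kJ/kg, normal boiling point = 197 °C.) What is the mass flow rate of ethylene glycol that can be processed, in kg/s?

ṁ = 6.92 kg/s

Δh = 2.41×(197−46.4) + 800.0 + 1.56×(229−197) = 1212.9 kJ/kg
Q = 30200 MJ/h = 8388.9 kJ/s = 8388.9 kJ/s
ṁ = Q/Δh = 8388.9 / 1212.9 = 6.9166 kg/s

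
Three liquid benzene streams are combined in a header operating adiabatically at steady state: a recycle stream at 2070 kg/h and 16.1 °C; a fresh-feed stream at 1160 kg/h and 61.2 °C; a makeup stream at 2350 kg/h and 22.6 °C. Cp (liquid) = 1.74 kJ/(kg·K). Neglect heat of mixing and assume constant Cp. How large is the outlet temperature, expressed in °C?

T_out = 28.2 °C

No heat crosses the boundary, so H_out = H_in.
T_out = Σ ṁᵢCp,ᵢTᵢ / Σ ṁᵢCp,ᵢ
      = 273930 / 9709.2 = 28.213 °C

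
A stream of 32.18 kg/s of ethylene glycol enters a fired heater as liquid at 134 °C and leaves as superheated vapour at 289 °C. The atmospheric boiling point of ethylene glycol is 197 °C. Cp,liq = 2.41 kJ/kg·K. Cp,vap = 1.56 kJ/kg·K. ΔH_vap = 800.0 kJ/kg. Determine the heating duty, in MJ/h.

liquid 134→197 °C: 151.83 kJ/kg
vaporisation at 197 °C: 800 kJ/kg
vapour 197→289 °C: 143.52 kJ/kg
Δh = 151.83 + 800 + 143.52 = 1095.3 kJ/kg
Q = ṁ·Δh = 32.18 kg/s × 1095.3 kJ/kg = 35248 kJ/s
|Q| = 35248 kW = 126890 MJ/h

Q = 127000 MJ/h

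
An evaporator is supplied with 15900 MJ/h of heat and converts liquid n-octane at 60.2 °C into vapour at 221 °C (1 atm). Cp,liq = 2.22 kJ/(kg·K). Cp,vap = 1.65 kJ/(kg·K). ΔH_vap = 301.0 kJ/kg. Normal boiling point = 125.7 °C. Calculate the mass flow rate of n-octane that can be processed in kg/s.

ṁ = 7.32 kg/s

Δh = 2.22×(125.7−60.2) + 301.0 + 1.65×(221−125.7) = 603.65 kJ/kg
Q = 15900 MJ/h = 4416.7 kJ/s = 4416.7 kJ/s
ṁ = Q/Δh = 4416.7 / 603.65 = 7.3165 kg/s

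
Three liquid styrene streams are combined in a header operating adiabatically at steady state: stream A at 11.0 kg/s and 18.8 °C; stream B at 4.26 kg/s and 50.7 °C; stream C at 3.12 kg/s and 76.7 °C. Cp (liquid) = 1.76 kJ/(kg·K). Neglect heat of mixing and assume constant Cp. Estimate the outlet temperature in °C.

Adiabatic, steady state ⇒ Σ ṁᵢCp,ᵢ(T_out − Tᵢ) = 0
Σ ṁᵢCp,ᵢTᵢ = 11.0×1.76×18.8 + 4.26×1.76×50.7 + 3.12×1.76×76.7 = 1165.3
Σ ṁᵢCp,ᵢ = 11.0×1.76 + 4.26×1.76 + 3.12×1.76 = 32.349
T_out = 1165.3 / 32.349 = 36.022 °C

T_out = 36.0 °C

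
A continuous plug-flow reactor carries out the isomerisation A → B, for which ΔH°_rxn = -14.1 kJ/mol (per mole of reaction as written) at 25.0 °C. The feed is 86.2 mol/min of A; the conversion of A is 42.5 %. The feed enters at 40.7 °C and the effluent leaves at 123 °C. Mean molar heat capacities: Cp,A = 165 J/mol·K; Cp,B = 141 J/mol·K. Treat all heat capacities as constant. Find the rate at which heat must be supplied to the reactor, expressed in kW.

Q_in = 9.46 kW

Extent of reaction ξ = 0.425 × 86.2 = 36.635 mol/min
Reaction term: ξ·ΔH°_rxn = 36.635 × -14.1 = -516.55 kJ/min
Sensible, feed 40.7→25 °C: -223.3 kJ/min
Outlet flows (mol/min): A 49.565, B 36.635
Sensible, products 25→123 °C: 1307.7 kJ/min
Q = ΔH = 567.83 kJ/min = 9.4639 kW
Heat supplied = 9.4639 kW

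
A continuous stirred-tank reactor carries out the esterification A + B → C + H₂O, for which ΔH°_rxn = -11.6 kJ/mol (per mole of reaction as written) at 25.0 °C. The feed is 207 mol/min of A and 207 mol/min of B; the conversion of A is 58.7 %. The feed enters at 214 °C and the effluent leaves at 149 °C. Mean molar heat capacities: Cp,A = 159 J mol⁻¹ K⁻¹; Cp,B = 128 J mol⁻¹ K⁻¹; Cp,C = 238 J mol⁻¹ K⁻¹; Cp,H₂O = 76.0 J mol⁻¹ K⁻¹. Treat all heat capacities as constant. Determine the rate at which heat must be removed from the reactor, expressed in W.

Q_out = 81100 W

Extent of reaction ξ = 0.587 × 207 = 121.51 mol/min
Reaction term: ξ·ΔH°_rxn = 121.51 × -11.6 = -1409.5 kJ/min
Sensible, feed 214→25 °C: -11228 kJ/min
Outlet flows (mol/min): A 85.491, B 85.491, C 121.51, H₂O 121.51
Sensible, products 25→149 °C: 7773.5 kJ/min
Q = ΔH = -4864.3 kJ/min = -81.071 kW
Heat removed = 81071 W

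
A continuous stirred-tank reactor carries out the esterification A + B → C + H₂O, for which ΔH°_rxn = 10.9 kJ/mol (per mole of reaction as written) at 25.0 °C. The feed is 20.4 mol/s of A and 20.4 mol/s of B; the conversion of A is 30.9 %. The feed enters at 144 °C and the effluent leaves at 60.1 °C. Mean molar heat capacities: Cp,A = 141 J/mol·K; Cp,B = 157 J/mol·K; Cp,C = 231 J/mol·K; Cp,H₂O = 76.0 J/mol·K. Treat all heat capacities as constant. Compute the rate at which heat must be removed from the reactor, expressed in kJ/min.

Q_out = 26400 kJ/min

Extent of reaction ξ = 0.309 × 20.4 = 6.3036 mol/s
Reaction term: ξ·ΔH°_rxn = 6.3036 × 10.9 = 68.709 kJ/s
Sensible, feed 144→25 °C: -723.42 kJ/s
Outlet flows (mol/s): A 14.096, B 14.096, C 6.3036, H₂O 6.3036
Sensible, products 25→60.1 °C: 215.37 kJ/s
Q = ΔH = -439.34 kJ/s = -439.34 kW
Heat removed = 26361 kJ/min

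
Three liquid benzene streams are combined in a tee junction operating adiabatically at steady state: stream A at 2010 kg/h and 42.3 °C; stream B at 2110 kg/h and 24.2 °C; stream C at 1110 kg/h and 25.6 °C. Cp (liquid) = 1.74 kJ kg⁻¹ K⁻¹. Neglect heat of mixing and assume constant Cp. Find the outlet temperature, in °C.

Adiabatic, steady state ⇒ Σ ṁᵢCp,ᵢ(T_out − Tᵢ) = 0
Σ ṁᵢCp,ᵢTᵢ = 2010×1.74×42.3 + 2110×1.74×24.2 + 1110×1.74×25.6 = 286230
Σ ṁᵢCp,ᵢ = 2010×1.74 + 2110×1.74 + 1110×1.74 = 9100.2
T_out = 286230 / 9100.2 = 31.453 °C

T_out = 31.5 °C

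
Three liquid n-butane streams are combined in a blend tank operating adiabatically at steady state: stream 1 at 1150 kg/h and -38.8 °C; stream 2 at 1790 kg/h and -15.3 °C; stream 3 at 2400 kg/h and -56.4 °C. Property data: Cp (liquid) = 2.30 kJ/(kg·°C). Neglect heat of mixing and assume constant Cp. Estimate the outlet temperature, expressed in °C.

Adiabatic, steady state ⇒ Σ ṁᵢCp,ᵢ(T_out − Tᵢ) = 0
T_out = Σ ṁᵢCp,ᵢTᵢ / Σ ṁᵢCp,ᵢ
      = -476940 / 12282 = -38.833 °C

T_out = -38.8 °C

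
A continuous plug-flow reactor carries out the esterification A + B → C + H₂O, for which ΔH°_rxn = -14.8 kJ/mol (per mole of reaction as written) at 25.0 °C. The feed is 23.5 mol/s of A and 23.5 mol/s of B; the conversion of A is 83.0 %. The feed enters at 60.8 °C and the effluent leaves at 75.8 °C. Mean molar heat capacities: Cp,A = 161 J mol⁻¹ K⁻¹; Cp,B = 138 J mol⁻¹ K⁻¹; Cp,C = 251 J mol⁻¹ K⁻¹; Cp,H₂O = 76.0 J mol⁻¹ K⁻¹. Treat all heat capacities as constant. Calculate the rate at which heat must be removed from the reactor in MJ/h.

Q_out = 560 MJ/h

Extent of reaction ξ = 0.830 × 23.5 = 19.505 mol/s
Reaction term: ξ·ΔH°_rxn = 19.505 × -14.8 = -288.67 kJ/s
Sensible, feed 60.8→25 °C: -251.55 kJ/s
Outlet flows (mol/s): A 3.995, B 3.995, C 19.505, H₂O 19.505
Sensible, products 25→75.8 °C: 384.69 kJ/s
Q = ΔH = -155.53 kJ/s = -155.53 kW
Heat removed = 559.92 MJ/h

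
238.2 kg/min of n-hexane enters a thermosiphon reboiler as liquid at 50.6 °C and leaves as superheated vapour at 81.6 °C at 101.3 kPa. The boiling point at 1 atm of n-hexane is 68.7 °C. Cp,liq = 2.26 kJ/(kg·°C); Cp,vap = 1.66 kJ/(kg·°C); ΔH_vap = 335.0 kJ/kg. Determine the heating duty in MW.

Q = 1.58 MW

liquid 50.6→68.7 °C: 40.906 kJ/kg
vaporisation at 68.7 °C: 335 kJ/kg
vapour 68.7→81.6 °C: 21.414 kJ/kg
Δh = 40.906 + 335 + 21.414 = 397.32 kJ/kg
Q = ṁ·Δh = 238.2 kg/min × 397.32 kJ/kg = 94642 kJ/min
|Q| = 1577.4 kW = 1.5774 MW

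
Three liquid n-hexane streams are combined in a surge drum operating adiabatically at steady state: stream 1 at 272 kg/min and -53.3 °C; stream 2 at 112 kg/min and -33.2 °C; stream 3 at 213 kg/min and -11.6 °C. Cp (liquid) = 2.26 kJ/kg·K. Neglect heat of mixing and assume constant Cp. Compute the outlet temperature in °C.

Energy balance with Q = 0: Σ ṁᵢCp,ᵢ(T_out − Tᵢ) = 0
Σ ṁᵢCp,ᵢTᵢ = 272×2.26×-53.3 + 112×2.26×-33.2 + 213×2.26×-11.6 = -46752
Σ ṁᵢCp,ᵢ = 272×2.26 + 112×2.26 + 213×2.26 = 1349.2
T_out = -46752 / 1349.2 = -34.651 °C

T_out = -34.7 °C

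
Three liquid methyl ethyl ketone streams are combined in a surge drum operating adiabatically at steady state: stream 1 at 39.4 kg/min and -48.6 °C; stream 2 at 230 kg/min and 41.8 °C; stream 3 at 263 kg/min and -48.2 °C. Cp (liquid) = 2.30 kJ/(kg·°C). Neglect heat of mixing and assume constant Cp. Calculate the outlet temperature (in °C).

T_out = -9.35 °C

No heat crosses the boundary, so H_out = H_in.
Σ ṁᵢCp,ᵢTᵢ = 39.4×2.30×-48.6 + 230×2.30×41.8 + 263×2.30×-48.2 = -11448
Σ ṁᵢCp,ᵢ = 39.4×2.30 + 230×2.30 + 263×2.30 = 1224.5
T_out = -11448 / 1224.5 = -9.3491 °C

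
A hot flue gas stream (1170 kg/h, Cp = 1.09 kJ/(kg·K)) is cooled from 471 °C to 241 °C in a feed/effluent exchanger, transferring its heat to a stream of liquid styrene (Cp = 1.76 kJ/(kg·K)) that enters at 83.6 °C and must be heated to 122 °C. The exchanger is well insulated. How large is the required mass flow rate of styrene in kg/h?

Heat released by hot stream: Q = 1170 × 1.09 × (471 − 241) = 293320 kJ/h
Energy balance on cold side (adiabatic exchanger): Q = ṁ_c·Cp_c·(T_c,out − T_c,in)
ṁ_c = 293320 / [1.76 × (122 − 83.6)] = 4340.1 kg/h

ṁ_c = 4340 kg/h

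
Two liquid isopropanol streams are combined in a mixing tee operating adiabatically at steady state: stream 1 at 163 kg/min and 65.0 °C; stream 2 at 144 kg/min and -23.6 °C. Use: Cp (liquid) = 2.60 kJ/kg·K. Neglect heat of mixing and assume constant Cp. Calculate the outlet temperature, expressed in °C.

Adiabatic, steady state ⇒ Σ ṁᵢCp,ᵢ(T_out − Tᵢ) = 0
T_out = Σ ṁᵢCp,ᵢTᵢ / Σ ṁᵢCp,ᵢ
      = 18711 / 798.2 = 23.442 °C

T_out = 23.4 °C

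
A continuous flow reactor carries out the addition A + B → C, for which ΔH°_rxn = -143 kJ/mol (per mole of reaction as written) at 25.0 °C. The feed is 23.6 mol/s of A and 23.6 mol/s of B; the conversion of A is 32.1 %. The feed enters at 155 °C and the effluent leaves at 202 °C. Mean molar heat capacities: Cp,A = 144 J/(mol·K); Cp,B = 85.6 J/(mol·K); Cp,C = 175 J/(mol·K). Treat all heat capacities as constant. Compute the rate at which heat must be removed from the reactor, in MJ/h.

Extent of reaction ξ = 0.321 × 23.6 = 7.5756 mol/s
Reaction term: ξ·ΔH°_rxn = 7.5756 × -143 = -1083.3 kJ/s
Sensible, feed 155→25 °C: -704.41 kJ/s
Outlet flows (mol/s): A 16.024, B 16.024, C 7.5756
Sensible, products 25→202 °C: 885.87 kJ/s
Q = ΔH = -901.85 kJ/s = -901.85 kW
Heat removed = 3246.7 MJ/h

Q_out = 3250 MJ/h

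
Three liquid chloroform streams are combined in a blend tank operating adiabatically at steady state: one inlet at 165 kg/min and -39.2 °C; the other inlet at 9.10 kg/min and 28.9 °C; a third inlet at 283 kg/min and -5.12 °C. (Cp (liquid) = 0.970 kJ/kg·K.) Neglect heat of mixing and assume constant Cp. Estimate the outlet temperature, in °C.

Adiabatic, steady state ⇒ Σ ṁᵢCp,ᵢ(T_out − Tᵢ) = 0
T_out = Σ ṁᵢCp,ᵢTᵢ / Σ ṁᵢCp,ᵢ
      = -7424.4 / 443.39 = -16.745 °C

T_out = -16.7 °C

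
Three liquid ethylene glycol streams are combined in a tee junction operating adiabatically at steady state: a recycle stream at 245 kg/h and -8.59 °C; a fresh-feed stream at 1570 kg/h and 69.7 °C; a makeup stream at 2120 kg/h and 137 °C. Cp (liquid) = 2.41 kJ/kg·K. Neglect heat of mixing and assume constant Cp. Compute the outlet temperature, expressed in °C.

T_out = 101 °C

Adiabatic, steady state ⇒ Σ ṁᵢCp,ᵢ(T_out − Tᵢ) = 0
T_out = Σ ṁᵢCp,ᵢTᵢ / Σ ṁᵢCp,ᵢ
      = 958610 / 9483.4 = 101.08 °C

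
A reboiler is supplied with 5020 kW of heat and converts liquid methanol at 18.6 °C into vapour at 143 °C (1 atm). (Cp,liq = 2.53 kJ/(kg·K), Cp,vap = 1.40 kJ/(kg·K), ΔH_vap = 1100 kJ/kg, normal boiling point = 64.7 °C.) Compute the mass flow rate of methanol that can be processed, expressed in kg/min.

Δh = 2.53×(64.7−18.6) + 1100 + 1.40×(143−64.7) = 1326.3 kJ/kg
Q = 5020 kW = 5020 kJ/s = 301200 kJ/min
ṁ = Q/Δh = 301200 / 1326.3 = 227.11 kg/min

ṁ = 227 kg/min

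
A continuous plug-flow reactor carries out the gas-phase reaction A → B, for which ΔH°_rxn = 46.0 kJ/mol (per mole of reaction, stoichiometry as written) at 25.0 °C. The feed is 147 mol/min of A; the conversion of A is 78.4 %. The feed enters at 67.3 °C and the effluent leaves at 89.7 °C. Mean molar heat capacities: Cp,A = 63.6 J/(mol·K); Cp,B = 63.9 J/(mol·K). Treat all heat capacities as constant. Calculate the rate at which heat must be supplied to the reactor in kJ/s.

Extent of reaction ξ = 0.784 × 147 = 115.25 mol/min
Reaction term: ξ·ΔH°_rxn = 115.25 × 46.0 = 5301.4 kJ/min
Sensible, feed 67.3→25 °C: -395.47 kJ/min
Outlet flows (mol/min): A 31.752, B 115.25
Sensible, products 25→89.7 °C: 607.13 kJ/min
Q = ΔH = 5513.1 kJ/min = 91.884 kW
Heat supplied = 91.884 kJ/s

Q_in = 91.9 kJ/s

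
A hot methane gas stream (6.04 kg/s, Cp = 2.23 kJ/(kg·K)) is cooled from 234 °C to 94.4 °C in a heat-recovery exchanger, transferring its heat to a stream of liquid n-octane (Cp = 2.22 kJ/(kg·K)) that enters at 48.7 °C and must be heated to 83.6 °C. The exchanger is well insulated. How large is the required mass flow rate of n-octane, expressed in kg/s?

Heat released by hot stream: Q = 6.04 × 2.23 × (234 − 94.4) = 1880.3 kJ/s
Energy balance on cold side (adiabatic exchanger): Q = ṁ_c·Cp_c·(T_c,out − T_c,in)
ṁ_c = 1880.3 / [2.22 × (83.6 − 48.7)] = 24.269 kg/s

ṁ_c = 24.3 kg/s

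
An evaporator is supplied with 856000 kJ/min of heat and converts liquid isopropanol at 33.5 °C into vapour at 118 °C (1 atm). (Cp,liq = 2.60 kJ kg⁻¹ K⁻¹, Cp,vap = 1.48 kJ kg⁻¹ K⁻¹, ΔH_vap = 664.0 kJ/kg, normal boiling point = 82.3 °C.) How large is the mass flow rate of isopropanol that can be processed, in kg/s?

Δh = 2.60×(82.3−33.5) + 664.0 + 1.48×(118−82.3) = 843.72 kJ/kg
Q = 856000 kJ/min = 14267 kJ/s = 14267 kJ/s
ṁ = Q/Δh = 14267 / 843.72 = 16.909 kg/s

ṁ = 16.9 kg/s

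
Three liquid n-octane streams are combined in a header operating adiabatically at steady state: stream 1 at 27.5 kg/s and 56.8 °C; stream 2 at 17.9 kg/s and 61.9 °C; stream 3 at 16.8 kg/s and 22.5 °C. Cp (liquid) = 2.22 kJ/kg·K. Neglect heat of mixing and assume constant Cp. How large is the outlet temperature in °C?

Adiabatic, steady state ⇒ Σ ṁᵢCp,ᵢ(T_out − Tᵢ) = 0
T_out = Σ ṁᵢCp,ᵢTᵢ / Σ ṁᵢCp,ᵢ
      = 6766.6 / 138.08 = 49.003 °C

T_out = 49.0 °C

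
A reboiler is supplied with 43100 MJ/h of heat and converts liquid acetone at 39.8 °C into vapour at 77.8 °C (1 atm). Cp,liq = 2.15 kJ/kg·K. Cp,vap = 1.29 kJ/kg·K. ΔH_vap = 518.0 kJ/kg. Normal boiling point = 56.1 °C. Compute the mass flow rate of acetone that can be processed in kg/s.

Δh = 2.15×(56.1−39.8) + 518.0 + 1.29×(77.8−56.1) = 581.04 kJ/kg
Q = 43100 MJ/h = 11972 kJ/s = 11972 kJ/s
ṁ = Q/Δh = 11972 / 581.04 = 20.605 kg/s

ṁ = 20.6 kg/s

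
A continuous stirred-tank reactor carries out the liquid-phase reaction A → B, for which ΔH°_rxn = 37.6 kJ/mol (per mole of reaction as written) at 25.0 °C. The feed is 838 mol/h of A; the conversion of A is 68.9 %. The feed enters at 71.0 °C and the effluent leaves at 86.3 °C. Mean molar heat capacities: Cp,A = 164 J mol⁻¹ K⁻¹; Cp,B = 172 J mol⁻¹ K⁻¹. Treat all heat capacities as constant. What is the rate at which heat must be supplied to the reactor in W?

Q_in = 6690 W

Extent of reaction ξ = 0.689 × 838 = 577.38 mol/h
Reaction term: ξ·ΔH°_rxn = 577.38 × 37.6 = 21710 kJ/h
Sensible, feed 71.0→25 °C: -6321.9 kJ/h
Outlet flows (mol/h): A 260.62, B 577.38
Sensible, products 25→86.3 °C: 8707.7 kJ/h
Q = ΔH = 24095 kJ/h = 6.6932 kW
Heat supplied = 6693.2 W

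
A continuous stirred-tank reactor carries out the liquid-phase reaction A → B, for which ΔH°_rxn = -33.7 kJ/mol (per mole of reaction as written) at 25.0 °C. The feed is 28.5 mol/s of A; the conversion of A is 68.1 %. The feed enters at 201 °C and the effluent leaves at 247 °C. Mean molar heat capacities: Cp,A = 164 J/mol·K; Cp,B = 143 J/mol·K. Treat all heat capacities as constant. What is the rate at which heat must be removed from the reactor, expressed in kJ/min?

Q_out = 31800 kJ/min

Extent of reaction ξ = 0.681 × 28.5 = 19.409 mol/s
Reaction term: ξ·ΔH°_rxn = 19.409 × -33.7 = -654.07 kJ/s
Sensible, feed 201→25 °C: -822.62 kJ/s
Outlet flows (mol/s): A 9.0915, B 19.409
Sensible, products 25→247 °C: 947.15 kJ/s
Q = ΔH = -529.54 kJ/s = -529.54 kW
Heat removed = 31773 kJ/min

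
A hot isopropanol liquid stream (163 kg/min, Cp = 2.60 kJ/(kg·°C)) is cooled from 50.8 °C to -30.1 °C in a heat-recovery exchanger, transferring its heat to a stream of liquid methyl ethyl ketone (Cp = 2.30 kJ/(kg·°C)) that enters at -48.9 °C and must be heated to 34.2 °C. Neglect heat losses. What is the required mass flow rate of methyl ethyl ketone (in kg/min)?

ṁ_c = 179 kg/min

Heat released by hot stream: Q = 163 × 2.60 × (50.8 − -30.1) = 34285 kJ/min
Energy balance on cold side (adiabatic exchanger): Q = ṁ_c·Cp_c·(T_c,out − T_c,in)
ṁ_c = 34285 / [2.30 × (34.2 − -48.9)] = 179.38 kg/min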